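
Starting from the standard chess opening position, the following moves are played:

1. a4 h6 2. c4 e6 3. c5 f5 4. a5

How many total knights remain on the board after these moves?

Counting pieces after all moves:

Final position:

  a b c d e f g h
  ─────────────────
8│♜ ♞ ♝ ♛ ♚ ♝ ♞ ♜│8
7│♟ ♟ ♟ ♟ · · ♟ ·│7
6│· · · · ♟ · · ♟│6
5│♙ · ♙ · · ♟ · ·│5
4│· · · · · · · ·│4
3│· · · · · · · ·│3
2│· ♙ · ♙ ♙ ♙ ♙ ♙│2
1│♖ ♘ ♗ ♕ ♔ ♗ ♘ ♖│1
  ─────────────────
  a b c d e f g h


4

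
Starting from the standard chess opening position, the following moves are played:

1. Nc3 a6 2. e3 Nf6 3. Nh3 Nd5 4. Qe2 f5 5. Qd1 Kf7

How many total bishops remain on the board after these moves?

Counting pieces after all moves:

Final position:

  a b c d e f g h
  ─────────────────
8│♜ ♞ ♝ ♛ · ♝ · ♜│8
7│· ♟ ♟ ♟ ♟ ♚ ♟ ♟│7
6│♟ · · · · · · ·│6
5│· · · ♞ · ♟ · ·│5
4│· · · · · · · ·│4
3│· · ♘ · ♙ · · ♘│3
2│♙ ♙ ♙ ♙ · ♙ ♙ ♙│2
1│♖ · ♗ ♕ ♔ ♗ · ♖│1
  ─────────────────
  a b c d e f g h


4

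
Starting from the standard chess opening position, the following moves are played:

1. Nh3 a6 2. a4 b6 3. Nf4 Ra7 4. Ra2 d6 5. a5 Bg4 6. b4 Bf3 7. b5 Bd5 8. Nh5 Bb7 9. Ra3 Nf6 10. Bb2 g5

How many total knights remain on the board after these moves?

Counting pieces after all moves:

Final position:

  a b c d e f g h
  ─────────────────
8│· ♞ · ♛ ♚ ♝ · ♜│8
7│♜ ♝ ♟ · ♟ ♟ · ♟│7
6│♟ ♟ · ♟ · ♞ · ·│6
5│♙ ♙ · · · · ♟ ♘│5
4│· · · · · · · ·│4
3│♖ · · · · · · ·│3
2│· ♗ ♙ ♙ ♙ ♙ ♙ ♙│2
1│· ♘ · ♕ ♔ ♗ · ♖│1
  ─────────────────
  a b c d e f g h


4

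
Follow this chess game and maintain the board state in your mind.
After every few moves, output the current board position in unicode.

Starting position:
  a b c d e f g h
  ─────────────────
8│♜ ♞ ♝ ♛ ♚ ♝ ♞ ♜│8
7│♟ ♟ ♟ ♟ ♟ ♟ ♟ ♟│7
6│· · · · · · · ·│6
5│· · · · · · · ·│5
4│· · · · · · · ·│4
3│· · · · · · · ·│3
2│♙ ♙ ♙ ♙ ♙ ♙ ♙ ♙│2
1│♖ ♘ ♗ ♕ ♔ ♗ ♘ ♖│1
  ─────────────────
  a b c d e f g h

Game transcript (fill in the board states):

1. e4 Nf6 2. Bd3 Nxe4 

  a b c d e f g h
  ─────────────────
8│♜ ♞ ♝ ♛ ♚ ♝ · ♜│8
7│♟ ♟ ♟ ♟ ♟ ♟ ♟ ♟│7
6│· · · · · · · ·│6
5│· · · · · · · ·│5
4│· · · · ♞ · · ·│4
3│· · · ♗ · · · ·│3
2│♙ ♙ ♙ ♙ · ♙ ♙ ♙│2
1│♖ ♘ ♗ ♕ ♔ · ♘ ♖│1
  ─────────────────
  a b c d e f g h

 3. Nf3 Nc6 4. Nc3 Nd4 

  a b c d e f g h
  ─────────────────
8│♜ · ♝ ♛ ♚ ♝ · ♜│8
7│♟ ♟ ♟ ♟ ♟ ♟ ♟ ♟│7
6│· · · · · · · ·│6
5│· · · · · · · ·│5
4│· · · ♞ ♞ · · ·│4
3│· · ♘ ♗ · ♘ · ·│3
2│♙ ♙ ♙ ♙ · ♙ ♙ ♙│2
1│♖ · ♗ ♕ ♔ · · ♖│1
  ─────────────────
  a b c d e f g h

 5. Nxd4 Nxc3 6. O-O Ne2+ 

  a b c d e f g h
  ─────────────────
8│♜ · ♝ ♛ ♚ ♝ · ♜│8
7│♟ ♟ ♟ ♟ ♟ ♟ ♟ ♟│7
6│· · · · · · · ·│6
5│· · · · · · · ·│5
4│· · · ♘ · · · ·│4
3│· · · ♗ · · · ·│3
2│♙ ♙ ♙ ♙ ♞ ♙ ♙ ♙│2
1│♖ · ♗ ♕ · ♖ ♔ ·│1
  ─────────────────
  a b c d e f g h

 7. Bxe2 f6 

  a b c d e f g h
  ─────────────────
8│♜ · ♝ ♛ ♚ ♝ · ♜│8
7│♟ ♟ ♟ ♟ ♟ · ♟ ♟│7
6│· · · · · ♟ · ·│6
5│· · · · · · · ·│5
4│· · · ♘ · · · ·│4
3│· · · · · · · ·│3
2│♙ ♙ ♙ ♙ ♗ ♙ ♙ ♙│2
1│♖ · ♗ ♕ · ♖ ♔ ·│1
  ─────────────────
  a b c d e f g h


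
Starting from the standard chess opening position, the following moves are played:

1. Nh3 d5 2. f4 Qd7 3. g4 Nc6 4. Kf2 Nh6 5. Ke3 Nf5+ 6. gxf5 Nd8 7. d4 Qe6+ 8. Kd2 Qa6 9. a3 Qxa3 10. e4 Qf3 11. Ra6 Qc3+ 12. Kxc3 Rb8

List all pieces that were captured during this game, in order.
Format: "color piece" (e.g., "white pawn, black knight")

Tracking captures:
  gxf5: captured black knight
  Qxa3: captured white pawn
  Kxc3: captured black queen

black knight, white pawn, black queen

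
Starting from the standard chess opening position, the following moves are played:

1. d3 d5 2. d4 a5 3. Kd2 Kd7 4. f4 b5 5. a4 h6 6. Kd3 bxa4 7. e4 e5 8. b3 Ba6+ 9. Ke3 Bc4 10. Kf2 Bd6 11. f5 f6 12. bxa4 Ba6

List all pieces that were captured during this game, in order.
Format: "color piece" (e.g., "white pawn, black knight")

Tracking captures:
  bxa4: captured white pawn
  bxa4: captured black pawn

white pawn, black pawn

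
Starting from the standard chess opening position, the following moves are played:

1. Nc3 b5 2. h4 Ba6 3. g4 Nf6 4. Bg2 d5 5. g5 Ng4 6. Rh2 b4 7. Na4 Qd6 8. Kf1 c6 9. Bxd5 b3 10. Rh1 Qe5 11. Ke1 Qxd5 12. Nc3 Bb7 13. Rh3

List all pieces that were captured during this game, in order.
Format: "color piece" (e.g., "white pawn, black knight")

Tracking captures:
  Bxd5: captured black pawn
  Qxd5: captured white bishop

black pawn, white bishop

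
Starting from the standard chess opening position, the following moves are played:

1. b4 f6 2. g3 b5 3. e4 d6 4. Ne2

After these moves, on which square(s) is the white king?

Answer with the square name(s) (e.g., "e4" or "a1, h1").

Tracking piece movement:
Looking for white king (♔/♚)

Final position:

  a b c d e f g h
  ─────────────────
8│♜ ♞ ♝ ♛ ♚ ♝ ♞ ♜│8
7│♟ · ♟ · ♟ · ♟ ♟│7
6│· · · ♟ · ♟ · ·│6
5│· ♟ · · · · · ·│5
4│· ♙ · · ♙ · · ·│4
3│· · · · · · ♙ ·│3
2│♙ · ♙ ♙ ♘ ♙ · ♙│2
1│♖ ♘ ♗ ♕ ♔ ♗ · ♖│1
  ─────────────────
  a b c d e f g h


e1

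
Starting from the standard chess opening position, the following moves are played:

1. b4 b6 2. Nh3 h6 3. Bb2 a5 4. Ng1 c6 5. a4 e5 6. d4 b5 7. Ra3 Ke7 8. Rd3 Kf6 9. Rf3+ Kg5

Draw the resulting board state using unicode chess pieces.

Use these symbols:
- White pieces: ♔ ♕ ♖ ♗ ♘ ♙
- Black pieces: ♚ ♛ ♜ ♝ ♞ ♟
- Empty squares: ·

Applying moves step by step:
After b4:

♜ ♞ ♝ ♛ ♚ ♝ ♞ ♜
♟ ♟ ♟ ♟ ♟ ♟ ♟ ♟
· · · · · · · ·
· · · · · · · ·
· ♙ · · · · · ·
· · · · · · · ·
♙ · ♙ ♙ ♙ ♙ ♙ ♙
♖ ♘ ♗ ♕ ♔ ♗ ♘ ♖


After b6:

♜ ♞ ♝ ♛ ♚ ♝ ♞ ♜
♟ · ♟ ♟ ♟ ♟ ♟ ♟
· ♟ · · · · · ·
· · · · · · · ·
· ♙ · · · · · ·
· · · · · · · ·
♙ · ♙ ♙ ♙ ♙ ♙ ♙
♖ ♘ ♗ ♕ ♔ ♗ ♘ ♖


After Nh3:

♜ ♞ ♝ ♛ ♚ ♝ ♞ ♜
♟ · ♟ ♟ ♟ ♟ ♟ ♟
· ♟ · · · · · ·
· · · · · · · ·
· ♙ · · · · · ·
· · · · · · · ♘
♙ · ♙ ♙ ♙ ♙ ♙ ♙
♖ ♘ ♗ ♕ ♔ ♗ · ♖


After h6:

♜ ♞ ♝ ♛ ♚ ♝ ♞ ♜
♟ · ♟ ♟ ♟ ♟ ♟ ·
· ♟ · · · · · ♟
· · · · · · · ·
· ♙ · · · · · ·
· · · · · · · ♘
♙ · ♙ ♙ ♙ ♙ ♙ ♙
♖ ♘ ♗ ♕ ♔ ♗ · ♖


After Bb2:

♜ ♞ ♝ ♛ ♚ ♝ ♞ ♜
♟ · ♟ ♟ ♟ ♟ ♟ ·
· ♟ · · · · · ♟
· · · · · · · ·
· ♙ · · · · · ·
· · · · · · · ♘
♙ ♗ ♙ ♙ ♙ ♙ ♙ ♙
♖ ♘ · ♕ ♔ ♗ · ♖


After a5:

♜ ♞ ♝ ♛ ♚ ♝ ♞ ♜
· · ♟ ♟ ♟ ♟ ♟ ·
· ♟ · · · · · ♟
♟ · · · · · · ·
· ♙ · · · · · ·
· · · · · · · ♘
♙ ♗ ♙ ♙ ♙ ♙ ♙ ♙
♖ ♘ · ♕ ♔ ♗ · ♖


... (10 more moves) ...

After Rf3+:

♜ ♞ ♝ ♛ · ♝ ♞ ♜
· · · ♟ · ♟ ♟ ·
· · ♟ · · ♚ · ♟
♟ ♟ · · ♟ · · ·
♙ ♙ · ♙ · · · ·
· · · · · ♖ · ·
· ♗ ♙ · ♙ ♙ ♙ ♙
· ♘ · ♕ ♔ ♗ ♘ ♖


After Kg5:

♜ ♞ ♝ ♛ · ♝ ♞ ♜
· · · ♟ · ♟ ♟ ·
· · ♟ · · · · ♟
♟ ♟ · · ♟ · ♚ ·
♙ ♙ · ♙ · · · ·
· · · · · ♖ · ·
· ♗ ♙ · ♙ ♙ ♙ ♙
· ♘ · ♕ ♔ ♗ ♘ ♖



  a b c d e f g h
  ─────────────────
8│♜ ♞ ♝ ♛ · ♝ ♞ ♜│8
7│· · · ♟ · ♟ ♟ ·│7
6│· · ♟ · · · · ♟│6
5│♟ ♟ · · ♟ · ♚ ·│5
4│♙ ♙ · ♙ · · · ·│4
3│· · · · · ♖ · ·│3
2│· ♗ ♙ · ♙ ♙ ♙ ♙│2
1│· ♘ · ♕ ♔ ♗ ♘ ♖│1
  ─────────────────
  a b c d e f g h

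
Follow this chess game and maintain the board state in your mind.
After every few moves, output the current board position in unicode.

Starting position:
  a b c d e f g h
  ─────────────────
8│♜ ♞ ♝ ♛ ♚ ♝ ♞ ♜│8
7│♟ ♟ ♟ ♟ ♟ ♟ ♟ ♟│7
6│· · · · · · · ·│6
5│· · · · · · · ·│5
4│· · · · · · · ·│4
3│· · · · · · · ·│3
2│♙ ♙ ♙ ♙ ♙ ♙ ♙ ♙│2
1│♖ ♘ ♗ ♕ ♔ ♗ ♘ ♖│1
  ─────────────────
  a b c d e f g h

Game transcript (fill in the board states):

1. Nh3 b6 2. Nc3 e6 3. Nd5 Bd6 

  a b c d e f g h
  ─────────────────
8│♜ ♞ ♝ ♛ ♚ · ♞ ♜│8
7│♟ · ♟ ♟ · ♟ ♟ ♟│7
6│· ♟ · ♝ ♟ · · ·│6
5│· · · ♘ · · · ·│5
4│· · · · · · · ·│4
3│· · · · · · · ♘│3
2│♙ ♙ ♙ ♙ ♙ ♙ ♙ ♙│2
1│♖ · ♗ ♕ ♔ ♗ · ♖│1
  ─────────────────
  a b c d e f g h

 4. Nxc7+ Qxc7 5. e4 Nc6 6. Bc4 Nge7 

  a b c d e f g h
  ─────────────────
8│♜ · ♝ · ♚ · · ♜│8
7│♟ · ♛ ♟ ♞ ♟ ♟ ♟│7
6│· ♟ ♞ ♝ ♟ · · ·│6
5│· · · · · · · ·│5
4│· · ♗ · ♙ · · ·│4
3│· · · · · · · ♘│3
2│♙ ♙ ♙ ♙ · ♙ ♙ ♙│2
1│♖ · ♗ ♕ ♔ · · ♖│1
  ─────────────────
  a b c d e f g h

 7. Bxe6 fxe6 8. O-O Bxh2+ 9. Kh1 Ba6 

  a b c d e f g h
  ─────────────────
8│♜ · · · ♚ · · ♜│8
7│♟ · ♛ ♟ ♞ · ♟ ♟│7
6│♝ ♟ ♞ · ♟ · · ·│6
5│· · · · · · · ·│5
4│· · · · ♙ · · ·│4
3│· · · · · · · ♘│3
2│♙ ♙ ♙ ♙ · ♙ ♙ ♝│2
1│♖ · ♗ ♕ · ♖ · ♔│1
  ─────────────────
  a b c d e f g h

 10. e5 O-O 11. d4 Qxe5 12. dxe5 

  a b c d e f g h
  ─────────────────
8│♜ · · · · ♜ ♚ ·│8
7│♟ · · ♟ ♞ · ♟ ♟│7
6│♝ ♟ ♞ · ♟ · · ·│6
5│· · · · ♙ · · ·│5
4│· · · · · · · ·│4
3│· · · · · · · ♘│3
2│♙ ♙ ♙ · · ♙ ♙ ♝│2
1│♖ · ♗ ♕ · ♖ · ♔│1
  ─────────────────
  a b c d e f g h


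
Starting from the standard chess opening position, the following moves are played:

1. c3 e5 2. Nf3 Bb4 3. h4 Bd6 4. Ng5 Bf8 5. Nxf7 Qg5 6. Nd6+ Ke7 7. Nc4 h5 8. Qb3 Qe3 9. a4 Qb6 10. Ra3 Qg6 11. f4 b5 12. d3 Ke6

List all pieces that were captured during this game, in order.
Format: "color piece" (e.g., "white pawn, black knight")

Tracking captures:
  Nxf7: captured black pawn

black pawn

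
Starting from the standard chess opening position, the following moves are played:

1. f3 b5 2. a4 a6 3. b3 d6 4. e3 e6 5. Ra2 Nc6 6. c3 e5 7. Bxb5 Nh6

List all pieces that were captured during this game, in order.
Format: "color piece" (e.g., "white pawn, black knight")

Tracking captures:
  Bxb5: captured black pawn

black pawn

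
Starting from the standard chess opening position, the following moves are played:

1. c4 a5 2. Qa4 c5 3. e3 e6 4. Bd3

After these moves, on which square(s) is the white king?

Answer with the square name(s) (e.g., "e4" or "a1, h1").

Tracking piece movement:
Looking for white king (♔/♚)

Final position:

  a b c d e f g h
  ─────────────────
8│♜ ♞ ♝ ♛ ♚ ♝ ♞ ♜│8
7│· ♟ · ♟ · ♟ ♟ ♟│7
6│· · · · ♟ · · ·│6
5│♟ · ♟ · · · · ·│5
4│♕ · ♙ · · · · ·│4
3│· · · ♗ ♙ · · ·│3
2│♙ ♙ · ♙ · ♙ ♙ ♙│2
1│♖ ♘ ♗ · ♔ · ♘ ♖│1
  ─────────────────
  a b c d e f g h


e1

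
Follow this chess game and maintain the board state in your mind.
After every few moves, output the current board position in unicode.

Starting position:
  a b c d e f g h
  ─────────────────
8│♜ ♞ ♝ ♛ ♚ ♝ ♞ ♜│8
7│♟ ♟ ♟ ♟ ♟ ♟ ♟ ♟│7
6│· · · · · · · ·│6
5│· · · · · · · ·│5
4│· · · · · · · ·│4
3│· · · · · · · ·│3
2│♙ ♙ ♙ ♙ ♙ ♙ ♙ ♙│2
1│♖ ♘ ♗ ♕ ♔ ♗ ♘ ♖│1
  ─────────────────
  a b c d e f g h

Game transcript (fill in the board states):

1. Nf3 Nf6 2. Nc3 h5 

  a b c d e f g h
  ─────────────────
8│♜ ♞ ♝ ♛ ♚ ♝ · ♜│8
7│♟ ♟ ♟ ♟ ♟ ♟ ♟ ·│7
6│· · · · · ♞ · ·│6
5│· · · · · · · ♟│5
4│· · · · · · · ·│4
3│· · ♘ · · ♘ · ·│3
2│♙ ♙ ♙ ♙ ♙ ♙ ♙ ♙│2
1│♖ · ♗ ♕ ♔ ♗ · ♖│1
  ─────────────────
  a b c d e f g h

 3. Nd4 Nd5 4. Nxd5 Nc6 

  a b c d e f g h
  ─────────────────
8│♜ · ♝ ♛ ♚ ♝ · ♜│8
7│♟ ♟ ♟ ♟ ♟ ♟ ♟ ·│7
6│· · ♞ · · · · ·│6
5│· · · ♘ · · · ♟│5
4│· · · ♘ · · · ·│4
3│· · · · · · · ·│3
2│♙ ♙ ♙ ♙ ♙ ♙ ♙ ♙│2
1│♖ · ♗ ♕ ♔ ♗ · ♖│1
  ─────────────────
  a b c d e f g h

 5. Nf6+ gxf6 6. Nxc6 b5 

  a b c d e f g h
  ─────────────────
8│♜ · ♝ ♛ ♚ ♝ · ♜│8
7│♟ · ♟ ♟ ♟ ♟ · ·│7
6│· · ♘ · · ♟ · ·│6
5│· ♟ · · · · · ♟│5
4│· · · · · · · ·│4
3│· · · · · · · ·│3
2│♙ ♙ ♙ ♙ ♙ ♙ ♙ ♙│2
1│♖ · ♗ ♕ ♔ ♗ · ♖│1
  ─────────────────
  a b c d e f g h

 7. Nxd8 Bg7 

  a b c d e f g h
  ─────────────────
8│♜ · ♝ ♘ ♚ · · ♜│8
7│♟ · ♟ ♟ ♟ ♟ ♝ ·│7
6│· · · · · ♟ · ·│6
5│· ♟ · · · · · ♟│5
4│· · · · · · · ·│4
3│· · · · · · · ·│3
2│♙ ♙ ♙ ♙ ♙ ♙ ♙ ♙│2
1│♖ · ♗ ♕ ♔ ♗ · ♖│1
  ─────────────────
  a b c d e f g h


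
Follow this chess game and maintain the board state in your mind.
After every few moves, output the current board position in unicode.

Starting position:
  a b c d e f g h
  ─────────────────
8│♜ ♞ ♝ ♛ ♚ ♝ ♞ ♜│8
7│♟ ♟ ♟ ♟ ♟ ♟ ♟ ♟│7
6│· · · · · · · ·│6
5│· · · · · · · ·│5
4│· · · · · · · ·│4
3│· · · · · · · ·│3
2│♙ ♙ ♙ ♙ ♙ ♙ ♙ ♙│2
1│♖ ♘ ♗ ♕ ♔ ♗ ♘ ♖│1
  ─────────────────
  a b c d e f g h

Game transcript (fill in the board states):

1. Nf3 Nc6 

  a b c d e f g h
  ─────────────────
8│♜ · ♝ ♛ ♚ ♝ ♞ ♜│8
7│♟ ♟ ♟ ♟ ♟ ♟ ♟ ♟│7
6│· · ♞ · · · · ·│6
5│· · · · · · · ·│5
4│· · · · · · · ·│4
3│· · · · · ♘ · ·│3
2│♙ ♙ ♙ ♙ ♙ ♙ ♙ ♙│2
1│♖ ♘ ♗ ♕ ♔ ♗ · ♖│1
  ─────────────────
  a b c d e f g h

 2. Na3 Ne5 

  a b c d e f g h
  ─────────────────
8│♜ · ♝ ♛ ♚ ♝ ♞ ♜│8
7│♟ ♟ ♟ ♟ ♟ ♟ ♟ ♟│7
6│· · · · · · · ·│6
5│· · · · ♞ · · ·│5
4│· · · · · · · ·│4
3│♘ · · · · ♘ · ·│3
2│♙ ♙ ♙ ♙ ♙ ♙ ♙ ♙│2
1│♖ · ♗ ♕ ♔ ♗ · ♖│1
  ─────────────────
  a b c d e f g h

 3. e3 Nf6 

  a b c d e f g h
  ─────────────────
8│♜ · ♝ ♛ ♚ ♝ · ♜│8
7│♟ ♟ ♟ ♟ ♟ ♟ ♟ ♟│7
6│· · · · · ♞ · ·│6
5│· · · · ♞ · · ·│5
4│· · · · · · · ·│4
3│♘ · · · ♙ ♘ · ·│3
2│♙ ♙ ♙ ♙ · ♙ ♙ ♙│2
1│♖ · ♗ ♕ ♔ ♗ · ♖│1
  ─────────────────
  a b c d e f g h

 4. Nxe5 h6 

  a b c d e f g h
  ─────────────────
8│♜ · ♝ ♛ ♚ ♝ · ♜│8
7│♟ ♟ ♟ ♟ ♟ ♟ ♟ ·│7
6│· · · · · ♞ · ♟│6
5│· · · · ♘ · · ·│5
4│· · · · · · · ·│4
3│♘ · · · ♙ · · ·│3
2│♙ ♙ ♙ ♙ · ♙ ♙ ♙│2
1│♖ · ♗ ♕ ♔ ♗ · ♖│1
  ─────────────────
  a b c d e f g h

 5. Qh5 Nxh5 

  a b c d e f g h
  ─────────────────
8│♜ · ♝ ♛ ♚ ♝ · ♜│8
7│♟ ♟ ♟ ♟ ♟ ♟ ♟ ·│7
6│· · · · · · · ♟│6
5│· · · · ♘ · · ♞│5
4│· · · · · · · ·│4
3│♘ · · · ♙ · · ·│3
2│♙ ♙ ♙ ♙ · ♙ ♙ ♙│2
1│♖ · ♗ · ♔ ♗ · ♖│1
  ─────────────────
  a b c d e f g h



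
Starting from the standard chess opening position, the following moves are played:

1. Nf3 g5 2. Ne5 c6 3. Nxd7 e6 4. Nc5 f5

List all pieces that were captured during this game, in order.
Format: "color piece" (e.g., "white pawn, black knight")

Tracking captures:
  Nxd7: captured black pawn

black pawn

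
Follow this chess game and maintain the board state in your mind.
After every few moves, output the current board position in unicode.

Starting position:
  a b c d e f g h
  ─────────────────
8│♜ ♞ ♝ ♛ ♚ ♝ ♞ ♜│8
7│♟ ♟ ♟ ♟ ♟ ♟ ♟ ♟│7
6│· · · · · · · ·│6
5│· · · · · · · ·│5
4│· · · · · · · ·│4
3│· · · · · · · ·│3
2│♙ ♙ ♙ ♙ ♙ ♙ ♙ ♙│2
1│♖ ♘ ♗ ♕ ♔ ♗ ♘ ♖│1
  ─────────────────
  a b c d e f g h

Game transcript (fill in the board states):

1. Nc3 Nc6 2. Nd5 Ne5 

  a b c d e f g h
  ─────────────────
8│♜ · ♝ ♛ ♚ ♝ ♞ ♜│8
7│♟ ♟ ♟ ♟ ♟ ♟ ♟ ♟│7
6│· · · · · · · ·│6
5│· · · ♘ ♞ · · ·│5
4│· · · · · · · ·│4
3│· · · · · · · ·│3
2│♙ ♙ ♙ ♙ ♙ ♙ ♙ ♙│2
1│♖ · ♗ ♕ ♔ ♗ ♘ ♖│1
  ─────────────────
  a b c d e f g h

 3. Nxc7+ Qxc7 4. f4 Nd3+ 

  a b c d e f g h
  ─────────────────
8│♜ · ♝ · ♚ ♝ ♞ ♜│8
7│♟ ♟ ♛ ♟ ♟ ♟ ♟ ♟│7
6│· · · · · · · ·│6
5│· · · · · · · ·│5
4│· · · · · ♙ · ·│4
3│· · · ♞ · · · ·│3
2│♙ ♙ ♙ ♙ ♙ · ♙ ♙│2
1│♖ · ♗ ♕ ♔ ♗ ♘ ♖│1
  ─────────────────
  a b c d e f g h

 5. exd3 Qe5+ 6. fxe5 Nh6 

  a b c d e f g h
  ─────────────────
8│♜ · ♝ · ♚ ♝ · ♜│8
7│♟ ♟ · ♟ ♟ ♟ ♟ ♟│7
6│· · · · · · · ♞│6
5│· · · · ♙ · · ·│5
4│· · · · · · · ·│4
3│· · · ♙ · · · ·│3
2│♙ ♙ ♙ ♙ · · ♙ ♙│2
1│♖ · ♗ ♕ ♔ ♗ ♘ ♖│1
  ─────────────────
  a b c d e f g h

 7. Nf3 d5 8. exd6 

  a b c d e f g h
  ─────────────────
8│♜ · ♝ · ♚ ♝ · ♜│8
7│♟ ♟ · · ♟ ♟ ♟ ♟│7
6│· · · ♙ · · · ♞│6
5│· · · · · · · ·│5
4│· · · · · · · ·│4
3│· · · ♙ · ♘ · ·│3
2│♙ ♙ ♙ ♙ · · ♙ ♙│2
1│♖ · ♗ ♕ ♔ ♗ · ♖│1
  ─────────────────
  a b c d e f g h


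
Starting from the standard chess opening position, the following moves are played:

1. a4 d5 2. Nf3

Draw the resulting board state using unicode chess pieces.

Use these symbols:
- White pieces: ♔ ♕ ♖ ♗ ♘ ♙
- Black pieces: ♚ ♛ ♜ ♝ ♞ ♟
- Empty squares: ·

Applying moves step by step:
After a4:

♜ ♞ ♝ ♛ ♚ ♝ ♞ ♜
♟ ♟ ♟ ♟ ♟ ♟ ♟ ♟
· · · · · · · ·
· · · · · · · ·
♙ · · · · · · ·
· · · · · · · ·
· ♙ ♙ ♙ ♙ ♙ ♙ ♙
♖ ♘ ♗ ♕ ♔ ♗ ♘ ♖


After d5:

♜ ♞ ♝ ♛ ♚ ♝ ♞ ♜
♟ ♟ ♟ · ♟ ♟ ♟ ♟
· · · · · · · ·
· · · ♟ · · · ·
♙ · · · · · · ·
· · · · · · · ·
· ♙ ♙ ♙ ♙ ♙ ♙ ♙
♖ ♘ ♗ ♕ ♔ ♗ ♘ ♖


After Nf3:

♜ ♞ ♝ ♛ ♚ ♝ ♞ ♜
♟ ♟ ♟ · ♟ ♟ ♟ ♟
· · · · · · · ·
· · · ♟ · · · ·
♙ · · · · · · ·
· · · · · ♘ · ·
· ♙ ♙ ♙ ♙ ♙ ♙ ♙
♖ ♘ ♗ ♕ ♔ ♗ · ♖



  a b c d e f g h
  ─────────────────
8│♜ ♞ ♝ ♛ ♚ ♝ ♞ ♜│8
7│♟ ♟ ♟ · ♟ ♟ ♟ ♟│7
6│· · · · · · · ·│6
5│· · · ♟ · · · ·│5
4│♙ · · · · · · ·│4
3│· · · · · ♘ · ·│3
2│· ♙ ♙ ♙ ♙ ♙ ♙ ♙│2
1│♖ ♘ ♗ ♕ ♔ ♗ · ♖│1
  ─────────────────
  a b c d e f g h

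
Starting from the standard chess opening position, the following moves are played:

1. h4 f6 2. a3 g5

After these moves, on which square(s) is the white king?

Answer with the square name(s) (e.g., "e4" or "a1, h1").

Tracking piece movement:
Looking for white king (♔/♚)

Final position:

  a b c d e f g h
  ─────────────────
8│♜ ♞ ♝ ♛ ♚ ♝ ♞ ♜│8
7│♟ ♟ ♟ ♟ ♟ · · ♟│7
6│· · · · · ♟ · ·│6
5│· · · · · · ♟ ·│5
4│· · · · · · · ♙│4
3│♙ · · · · · · ·│3
2│· ♙ ♙ ♙ ♙ ♙ ♙ ·│2
1│♖ ♘ ♗ ♕ ♔ ♗ ♘ ♖│1
  ─────────────────
  a b c d e f g h


e1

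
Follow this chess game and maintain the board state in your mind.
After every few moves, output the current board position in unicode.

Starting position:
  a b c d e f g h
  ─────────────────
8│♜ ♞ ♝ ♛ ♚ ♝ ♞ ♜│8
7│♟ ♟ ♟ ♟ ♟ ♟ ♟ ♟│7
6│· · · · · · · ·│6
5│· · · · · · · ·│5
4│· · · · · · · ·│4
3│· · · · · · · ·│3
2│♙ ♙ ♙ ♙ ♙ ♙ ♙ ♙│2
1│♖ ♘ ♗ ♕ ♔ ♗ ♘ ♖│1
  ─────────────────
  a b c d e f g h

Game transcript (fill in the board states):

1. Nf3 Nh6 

  a b c d e f g h
  ─────────────────
8│♜ ♞ ♝ ♛ ♚ ♝ · ♜│8
7│♟ ♟ ♟ ♟ ♟ ♟ ♟ ♟│7
6│· · · · · · · ♞│6
5│· · · · · · · ·│5
4│· · · · · · · ·│4
3│· · · · · ♘ · ·│3
2│♙ ♙ ♙ ♙ ♙ ♙ ♙ ♙│2
1│♖ ♘ ♗ ♕ ♔ ♗ · ♖│1
  ─────────────────
  a b c d e f g h

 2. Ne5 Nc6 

  a b c d e f g h
  ─────────────────
8│♜ · ♝ ♛ ♚ ♝ · ♜│8
7│♟ ♟ ♟ ♟ ♟ ♟ ♟ ♟│7
6│· · ♞ · · · · ♞│6
5│· · · · ♘ · · ·│5
4│· · · · · · · ·│4
3│· · · · · · · ·│3
2│♙ ♙ ♙ ♙ ♙ ♙ ♙ ♙│2
1│♖ ♘ ♗ ♕ ♔ ♗ · ♖│1
  ─────────────────
  a b c d e f g h

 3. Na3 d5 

  a b c d e f g h
  ─────────────────
8│♜ · ♝ ♛ ♚ ♝ · ♜│8
7│♟ ♟ ♟ · ♟ ♟ ♟ ♟│7
6│· · ♞ · · · · ♞│6
5│· · · ♟ ♘ · · ·│5
4│· · · · · · · ·│4
3│♘ · · · · · · ·│3
2│♙ ♙ ♙ ♙ ♙ ♙ ♙ ♙│2
1│♖ · ♗ ♕ ♔ ♗ · ♖│1
  ─────────────────
  a b c d e f g h



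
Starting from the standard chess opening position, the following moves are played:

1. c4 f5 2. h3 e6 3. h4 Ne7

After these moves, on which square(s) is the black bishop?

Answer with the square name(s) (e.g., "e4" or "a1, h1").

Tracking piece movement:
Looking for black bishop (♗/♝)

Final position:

  a b c d e f g h
  ─────────────────
8│♜ ♞ ♝ ♛ ♚ ♝ · ♜│8
7│♟ ♟ ♟ ♟ ♞ · ♟ ♟│7
6│· · · · ♟ · · ·│6
5│· · · · · ♟ · ·│5
4│· · ♙ · · · · ♙│4
3│· · · · · · · ·│3
2│♙ ♙ · ♙ ♙ ♙ ♙ ·│2
1│♖ ♘ ♗ ♕ ♔ ♗ ♘ ♖│1
  ─────────────────
  a b c d e f g h


c8, f8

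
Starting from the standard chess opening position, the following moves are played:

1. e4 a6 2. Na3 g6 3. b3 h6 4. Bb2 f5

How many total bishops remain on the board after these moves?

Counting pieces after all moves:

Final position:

  a b c d e f g h
  ─────────────────
8│♜ ♞ ♝ ♛ ♚ ♝ ♞ ♜│8
7│· ♟ ♟ ♟ ♟ · · ·│7
6│♟ · · · · · ♟ ♟│6
5│· · · · · ♟ · ·│5
4│· · · · ♙ · · ·│4
3│♘ ♙ · · · · · ·│3
2│♙ ♗ ♙ ♙ · ♙ ♙ ♙│2
1│♖ · · ♕ ♔ ♗ ♘ ♖│1
  ─────────────────
  a b c d e f g h


4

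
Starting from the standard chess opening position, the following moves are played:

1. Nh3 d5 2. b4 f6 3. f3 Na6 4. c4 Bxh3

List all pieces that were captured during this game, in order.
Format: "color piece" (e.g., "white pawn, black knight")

Tracking captures:
  Bxh3: captured white knight

white knight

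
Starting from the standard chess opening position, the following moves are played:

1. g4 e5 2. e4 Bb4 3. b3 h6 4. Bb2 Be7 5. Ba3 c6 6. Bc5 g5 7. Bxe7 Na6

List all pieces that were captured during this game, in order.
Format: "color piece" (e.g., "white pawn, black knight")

Tracking captures:
  Bxe7: captured black bishop

black bishop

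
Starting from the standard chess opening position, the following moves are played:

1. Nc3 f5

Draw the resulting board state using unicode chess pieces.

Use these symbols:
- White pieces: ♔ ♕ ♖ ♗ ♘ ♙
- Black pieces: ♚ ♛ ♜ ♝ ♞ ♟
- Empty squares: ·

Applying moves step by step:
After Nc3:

♜ ♞ ♝ ♛ ♚ ♝ ♞ ♜
♟ ♟ ♟ ♟ ♟ ♟ ♟ ♟
· · · · · · · ·
· · · · · · · ·
· · · · · · · ·
· · ♘ · · · · ·
♙ ♙ ♙ ♙ ♙ ♙ ♙ ♙
♖ · ♗ ♕ ♔ ♗ ♘ ♖


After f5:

♜ ♞ ♝ ♛ ♚ ♝ ♞ ♜
♟ ♟ ♟ ♟ ♟ · ♟ ♟
· · · · · · · ·
· · · · · ♟ · ·
· · · · · · · ·
· · ♘ · · · · ·
♙ ♙ ♙ ♙ ♙ ♙ ♙ ♙
♖ · ♗ ♕ ♔ ♗ ♘ ♖



  a b c d e f g h
  ─────────────────
8│♜ ♞ ♝ ♛ ♚ ♝ ♞ ♜│8
7│♟ ♟ ♟ ♟ ♟ · ♟ ♟│7
6│· · · · · · · ·│6
5│· · · · · ♟ · ·│5
4│· · · · · · · ·│4
3│· · ♘ · · · · ·│3
2│♙ ♙ ♙ ♙ ♙ ♙ ♙ ♙│2
1│♖ · ♗ ♕ ♔ ♗ ♘ ♖│1
  ─────────────────
  a b c d e f g h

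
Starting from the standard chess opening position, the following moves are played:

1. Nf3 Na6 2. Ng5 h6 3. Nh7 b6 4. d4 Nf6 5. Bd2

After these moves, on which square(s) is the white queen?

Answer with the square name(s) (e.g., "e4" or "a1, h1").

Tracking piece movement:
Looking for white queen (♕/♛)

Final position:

  a b c d e f g h
  ─────────────────
8│♜ · ♝ ♛ ♚ ♝ · ♜│8
7│♟ · ♟ ♟ ♟ ♟ ♟ ♘│7
6│♞ ♟ · · · ♞ · ♟│6
5│· · · · · · · ·│5
4│· · · ♙ · · · ·│4
3│· · · · · · · ·│3
2│♙ ♙ ♙ ♗ ♙ ♙ ♙ ♙│2
1│♖ ♘ · ♕ ♔ ♗ · ♖│1
  ─────────────────
  a b c d e f g h


d1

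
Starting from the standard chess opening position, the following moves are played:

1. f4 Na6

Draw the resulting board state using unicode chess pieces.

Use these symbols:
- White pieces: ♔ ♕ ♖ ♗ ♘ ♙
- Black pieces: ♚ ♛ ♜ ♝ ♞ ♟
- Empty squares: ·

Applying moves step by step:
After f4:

♜ ♞ ♝ ♛ ♚ ♝ ♞ ♜
♟ ♟ ♟ ♟ ♟ ♟ ♟ ♟
· · · · · · · ·
· · · · · · · ·
· · · · · ♙ · ·
· · · · · · · ·
♙ ♙ ♙ ♙ ♙ · ♙ ♙
♖ ♘ ♗ ♕ ♔ ♗ ♘ ♖


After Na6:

♜ · ♝ ♛ ♚ ♝ ♞ ♜
♟ ♟ ♟ ♟ ♟ ♟ ♟ ♟
♞ · · · · · · ·
· · · · · · · ·
· · · · · ♙ · ·
· · · · · · · ·
♙ ♙ ♙ ♙ ♙ · ♙ ♙
♖ ♘ ♗ ♕ ♔ ♗ ♘ ♖



  a b c d e f g h
  ─────────────────
8│♜ · ♝ ♛ ♚ ♝ ♞ ♜│8
7│♟ ♟ ♟ ♟ ♟ ♟ ♟ ♟│7
6│♞ · · · · · · ·│6
5│· · · · · · · ·│5
4│· · · · · ♙ · ·│4
3│· · · · · · · ·│3
2│♙ ♙ ♙ ♙ ♙ · ♙ ♙│2
1│♖ ♘ ♗ ♕ ♔ ♗ ♘ ♖│1
  ─────────────────
  a b c d e f g h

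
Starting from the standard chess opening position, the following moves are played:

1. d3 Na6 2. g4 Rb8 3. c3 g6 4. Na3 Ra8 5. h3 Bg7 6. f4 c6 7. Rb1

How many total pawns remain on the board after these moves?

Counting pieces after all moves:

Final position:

  a b c d e f g h
  ─────────────────
8│♜ · ♝ ♛ ♚ · ♞ ♜│8
7│♟ ♟ · ♟ ♟ ♟ ♝ ♟│7
6│♞ · ♟ · · · ♟ ·│6
5│· · · · · · · ·│5
4│· · · · · ♙ ♙ ·│4
3│♘ · ♙ ♙ · · · ♙│3
2│♙ ♙ · · ♙ · · ·│2
1│· ♖ ♗ ♕ ♔ ♗ ♘ ♖│1
  ─────────────────
  a b c d e f g h


16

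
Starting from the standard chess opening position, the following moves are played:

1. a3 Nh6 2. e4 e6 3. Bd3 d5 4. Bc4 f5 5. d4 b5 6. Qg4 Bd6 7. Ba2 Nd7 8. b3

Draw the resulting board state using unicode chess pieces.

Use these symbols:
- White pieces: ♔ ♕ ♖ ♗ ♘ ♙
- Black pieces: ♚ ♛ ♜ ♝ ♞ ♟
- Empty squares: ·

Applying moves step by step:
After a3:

♜ ♞ ♝ ♛ ♚ ♝ ♞ ♜
♟ ♟ ♟ ♟ ♟ ♟ ♟ ♟
· · · · · · · ·
· · · · · · · ·
· · · · · · · ·
♙ · · · · · · ·
· ♙ ♙ ♙ ♙ ♙ ♙ ♙
♖ ♘ ♗ ♕ ♔ ♗ ♘ ♖


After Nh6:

♜ ♞ ♝ ♛ ♚ ♝ · ♜
♟ ♟ ♟ ♟ ♟ ♟ ♟ ♟
· · · · · · · ♞
· · · · · · · ·
· · · · · · · ·
♙ · · · · · · ·
· ♙ ♙ ♙ ♙ ♙ ♙ ♙
♖ ♘ ♗ ♕ ♔ ♗ ♘ ♖


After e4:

♜ ♞ ♝ ♛ ♚ ♝ · ♜
♟ ♟ ♟ ♟ ♟ ♟ ♟ ♟
· · · · · · · ♞
· · · · · · · ·
· · · · ♙ · · ·
♙ · · · · · · ·
· ♙ ♙ ♙ · ♙ ♙ ♙
♖ ♘ ♗ ♕ ♔ ♗ ♘ ♖


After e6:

♜ ♞ ♝ ♛ ♚ ♝ · ♜
♟ ♟ ♟ ♟ · ♟ ♟ ♟
· · · · ♟ · · ♞
· · · · · · · ·
· · · · ♙ · · ·
♙ · · · · · · ·
· ♙ ♙ ♙ · ♙ ♙ ♙
♖ ♘ ♗ ♕ ♔ ♗ ♘ ♖


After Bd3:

♜ ♞ ♝ ♛ ♚ ♝ · ♜
♟ ♟ ♟ ♟ · ♟ ♟ ♟
· · · · ♟ · · ♞
· · · · · · · ·
· · · · ♙ · · ·
♙ · · ♗ · · · ·
· ♙ ♙ ♙ · ♙ ♙ ♙
♖ ♘ ♗ ♕ ♔ · ♘ ♖


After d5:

♜ ♞ ♝ ♛ ♚ ♝ · ♜
♟ ♟ ♟ · · ♟ ♟ ♟
· · · · ♟ · · ♞
· · · ♟ · · · ·
· · · · ♙ · · ·
♙ · · ♗ · · · ·
· ♙ ♙ ♙ · ♙ ♙ ♙
♖ ♘ ♗ ♕ ♔ · ♘ ♖


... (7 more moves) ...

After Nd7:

♜ · ♝ ♛ ♚ · · ♜
♟ · ♟ ♞ · · ♟ ♟
· · · ♝ ♟ · · ♞
· ♟ · ♟ · ♟ · ·
· · · ♙ ♙ · ♕ ·
♙ · · · · · · ·
♗ ♙ ♙ · · ♙ ♙ ♙
♖ ♘ ♗ · ♔ · ♘ ♖


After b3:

♜ · ♝ ♛ ♚ · · ♜
♟ · ♟ ♞ · · ♟ ♟
· · · ♝ ♟ · · ♞
· ♟ · ♟ · ♟ · ·
· · · ♙ ♙ · ♕ ·
♙ ♙ · · · · · ·
♗ · ♙ · · ♙ ♙ ♙
♖ ♘ ♗ · ♔ · ♘ ♖



  a b c d e f g h
  ─────────────────
8│♜ · ♝ ♛ ♚ · · ♜│8
7│♟ · ♟ ♞ · · ♟ ♟│7
6│· · · ♝ ♟ · · ♞│6
5│· ♟ · ♟ · ♟ · ·│5
4│· · · ♙ ♙ · ♕ ·│4
3│♙ ♙ · · · · · ·│3
2│♗ · ♙ · · ♙ ♙ ♙│2
1│♖ ♘ ♗ · ♔ · ♘ ♖│1
  ─────────────────
  a b c d e f g h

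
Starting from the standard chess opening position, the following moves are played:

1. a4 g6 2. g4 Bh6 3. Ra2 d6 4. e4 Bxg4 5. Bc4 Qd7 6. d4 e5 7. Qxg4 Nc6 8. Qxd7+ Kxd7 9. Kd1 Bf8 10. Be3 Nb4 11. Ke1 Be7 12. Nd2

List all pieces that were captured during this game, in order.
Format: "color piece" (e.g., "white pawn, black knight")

Tracking captures:
  Bxg4: captured white pawn
  Qxg4: captured black bishop
  Qxd7+: captured black queen
  Kxd7: captured white queen

white pawn, black bishop, black queen, white queen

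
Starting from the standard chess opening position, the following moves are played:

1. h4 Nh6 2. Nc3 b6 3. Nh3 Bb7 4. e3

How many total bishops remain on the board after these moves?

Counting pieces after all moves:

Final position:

  a b c d e f g h
  ─────────────────
8│♜ ♞ · ♛ ♚ ♝ · ♜│8
7│♟ ♝ ♟ ♟ ♟ ♟ ♟ ♟│7
6│· ♟ · · · · · ♞│6
5│· · · · · · · ·│5
4│· · · · · · · ♙│4
3│· · ♘ · ♙ · · ♘│3
2│♙ ♙ ♙ ♙ · ♙ ♙ ·│2
1│♖ · ♗ ♕ ♔ ♗ · ♖│1
  ─────────────────
  a b c d e f g h


4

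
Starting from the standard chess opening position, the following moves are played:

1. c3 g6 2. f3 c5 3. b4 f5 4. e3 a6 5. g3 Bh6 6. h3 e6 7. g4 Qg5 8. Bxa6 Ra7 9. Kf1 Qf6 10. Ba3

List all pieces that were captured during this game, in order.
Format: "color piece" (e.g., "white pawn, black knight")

Tracking captures:
  Bxa6: captured black pawn

black pawn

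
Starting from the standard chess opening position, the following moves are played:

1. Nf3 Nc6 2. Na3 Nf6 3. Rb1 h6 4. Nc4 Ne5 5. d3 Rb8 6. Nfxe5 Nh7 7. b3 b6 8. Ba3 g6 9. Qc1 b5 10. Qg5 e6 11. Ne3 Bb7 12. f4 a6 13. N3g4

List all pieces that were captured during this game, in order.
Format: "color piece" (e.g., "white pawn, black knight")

Tracking captures:
  Nfxe5: captured black knight

black knight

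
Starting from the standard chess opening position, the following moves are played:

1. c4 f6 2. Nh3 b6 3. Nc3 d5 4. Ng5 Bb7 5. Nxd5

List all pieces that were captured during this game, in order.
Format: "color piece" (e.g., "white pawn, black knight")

Tracking captures:
  Nxd5: captured black pawn

black pawn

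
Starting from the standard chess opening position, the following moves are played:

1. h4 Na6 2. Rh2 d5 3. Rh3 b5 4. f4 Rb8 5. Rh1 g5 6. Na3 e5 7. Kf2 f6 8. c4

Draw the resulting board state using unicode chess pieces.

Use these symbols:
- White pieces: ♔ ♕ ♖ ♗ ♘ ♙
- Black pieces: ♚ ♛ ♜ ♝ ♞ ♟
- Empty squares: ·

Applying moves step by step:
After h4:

♜ ♞ ♝ ♛ ♚ ♝ ♞ ♜
♟ ♟ ♟ ♟ ♟ ♟ ♟ ♟
· · · · · · · ·
· · · · · · · ·
· · · · · · · ♙
· · · · · · · ·
♙ ♙ ♙ ♙ ♙ ♙ ♙ ·
♖ ♘ ♗ ♕ ♔ ♗ ♘ ♖


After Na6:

♜ · ♝ ♛ ♚ ♝ ♞ ♜
♟ ♟ ♟ ♟ ♟ ♟ ♟ ♟
♞ · · · · · · ·
· · · · · · · ·
· · · · · · · ♙
· · · · · · · ·
♙ ♙ ♙ ♙ ♙ ♙ ♙ ·
♖ ♘ ♗ ♕ ♔ ♗ ♘ ♖


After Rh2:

♜ · ♝ ♛ ♚ ♝ ♞ ♜
♟ ♟ ♟ ♟ ♟ ♟ ♟ ♟
♞ · · · · · · ·
· · · · · · · ·
· · · · · · · ♙
· · · · · · · ·
♙ ♙ ♙ ♙ ♙ ♙ ♙ ♖
♖ ♘ ♗ ♕ ♔ ♗ ♘ ·


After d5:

♜ · ♝ ♛ ♚ ♝ ♞ ♜
♟ ♟ ♟ · ♟ ♟ ♟ ♟
♞ · · · · · · ·
· · · ♟ · · · ·
· · · · · · · ♙
· · · · · · · ·
♙ ♙ ♙ ♙ ♙ ♙ ♙ ♖
♖ ♘ ♗ ♕ ♔ ♗ ♘ ·


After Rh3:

♜ · ♝ ♛ ♚ ♝ ♞ ♜
♟ ♟ ♟ · ♟ ♟ ♟ ♟
♞ · · · · · · ·
· · · ♟ · · · ·
· · · · · · · ♙
· · · · · · · ♖
♙ ♙ ♙ ♙ ♙ ♙ ♙ ·
♖ ♘ ♗ ♕ ♔ ♗ ♘ ·


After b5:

♜ · ♝ ♛ ♚ ♝ ♞ ♜
♟ · ♟ · ♟ ♟ ♟ ♟
♞ · · · · · · ·
· ♟ · ♟ · · · ·
· · · · · · · ♙
· · · · · · · ♖
♙ ♙ ♙ ♙ ♙ ♙ ♙ ·
♖ ♘ ♗ ♕ ♔ ♗ ♘ ·


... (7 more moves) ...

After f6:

· ♜ ♝ ♛ ♚ ♝ ♞ ♜
♟ · ♟ · · · · ♟
♞ · · · · ♟ · ·
· ♟ · ♟ ♟ · ♟ ·
· · · · · ♙ · ♙
♘ · · · · · · ·
♙ ♙ ♙ ♙ ♙ ♔ ♙ ·
♖ · ♗ ♕ · ♗ ♘ ♖


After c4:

· ♜ ♝ ♛ ♚ ♝ ♞ ♜
♟ · ♟ · · · · ♟
♞ · · · · ♟ · ·
· ♟ · ♟ ♟ · ♟ ·
· · ♙ · · ♙ · ♙
♘ · · · · · · ·
♙ ♙ · ♙ ♙ ♔ ♙ ·
♖ · ♗ ♕ · ♗ ♘ ♖



  a b c d e f g h
  ─────────────────
8│· ♜ ♝ ♛ ♚ ♝ ♞ ♜│8
7│♟ · ♟ · · · · ♟│7
6│♞ · · · · ♟ · ·│6
5│· ♟ · ♟ ♟ · ♟ ·│5
4│· · ♙ · · ♙ · ♙│4
3│♘ · · · · · · ·│3
2│♙ ♙ · ♙ ♙ ♔ ♙ ·│2
1│♖ · ♗ ♕ · ♗ ♘ ♖│1
  ─────────────────
  a b c d e f g h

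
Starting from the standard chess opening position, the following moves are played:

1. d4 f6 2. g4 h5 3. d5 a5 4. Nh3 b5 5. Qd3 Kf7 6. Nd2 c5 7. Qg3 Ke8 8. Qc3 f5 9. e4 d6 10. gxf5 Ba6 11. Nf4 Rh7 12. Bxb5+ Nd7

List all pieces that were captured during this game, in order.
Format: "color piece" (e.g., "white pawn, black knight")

Tracking captures:
  gxf5: captured black pawn
  Bxb5+: captured black pawn

black pawn, black pawn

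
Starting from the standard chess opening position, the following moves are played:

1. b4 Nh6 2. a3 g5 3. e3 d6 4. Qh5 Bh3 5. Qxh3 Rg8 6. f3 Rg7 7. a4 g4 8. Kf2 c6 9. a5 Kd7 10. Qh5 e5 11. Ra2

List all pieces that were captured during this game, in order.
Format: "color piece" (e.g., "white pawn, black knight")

Tracking captures:
  Qxh3: captured black bishop

black bishop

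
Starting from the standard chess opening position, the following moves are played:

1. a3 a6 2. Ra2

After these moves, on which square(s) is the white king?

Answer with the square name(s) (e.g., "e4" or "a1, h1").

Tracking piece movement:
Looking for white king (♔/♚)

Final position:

  a b c d e f g h
  ─────────────────
8│♜ ♞ ♝ ♛ ♚ ♝ ♞ ♜│8
7│· ♟ ♟ ♟ ♟ ♟ ♟ ♟│7
6│♟ · · · · · · ·│6
5│· · · · · · · ·│5
4│· · · · · · · ·│4
3│♙ · · · · · · ·│3
2│♖ ♙ ♙ ♙ ♙ ♙ ♙ ♙│2
1│· ♘ ♗ ♕ ♔ ♗ ♘ ♖│1
  ─────────────────
  a b c d e f g h


e1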